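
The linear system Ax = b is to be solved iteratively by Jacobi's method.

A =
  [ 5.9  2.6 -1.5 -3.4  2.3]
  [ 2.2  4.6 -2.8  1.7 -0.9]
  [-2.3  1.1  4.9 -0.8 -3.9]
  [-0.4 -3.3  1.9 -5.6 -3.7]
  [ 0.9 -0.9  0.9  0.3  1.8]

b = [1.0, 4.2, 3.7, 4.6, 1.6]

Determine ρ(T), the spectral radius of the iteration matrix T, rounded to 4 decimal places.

1.1888

Diagonal D = diag(5.9, 4.6, 4.9, -5.6, 1.8); L, U strict lower/upper.
T_J = -D⁻¹(L+U): T[3,0] = -(-0.4)/(-5.6) = -0.0714; T[3,3] = 0.
  T[0,:] = [+0.0000  -0.4407  +0.2542  +0.5763  -0.3898]
  T[1,:] = [-0.4783  +0.0000  +0.6087  -0.3696  +0.1957]
  T[2,:] = [+0.4694  -0.2245  +0.0000  +0.1633  +0.7959]
  T[3,:] = [-0.0714  -0.5893  +0.3393  +0.0000  -0.6607]
  T[4,:] = [-0.5000  +0.5000  -0.5000  -0.1667  +0.0000]
|eigenvalues of T|: 1.1888, 0.7186, 0.7186, 0.4425, 0.4425.
ρ = 1.1888; 1.1888 > 1, so it fails to converge.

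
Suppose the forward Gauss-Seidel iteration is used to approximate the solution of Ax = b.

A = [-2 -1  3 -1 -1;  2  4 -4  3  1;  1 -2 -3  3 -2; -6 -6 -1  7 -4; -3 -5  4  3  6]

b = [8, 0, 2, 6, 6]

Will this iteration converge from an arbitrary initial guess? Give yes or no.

A = D + L + U where D = diag(-2, 4, -3, 7, 6).
T_GS = -(D+L)⁻¹U: row 0 first, T[0,3] = -(-1)/(-2) = -0.5000; later rows by forward substitution.
  T[0,:] = [+0.0000  -0.5000  +1.5000  -0.5000  -0.5000]
  T[1,:] = [+0.0000  +0.2500  +0.2500  -0.5000  -0.0000]
  T[2,:] = [+0.0000  -0.3333  +0.3333  +1.1667  -0.8333]
  T[3,:] = [+0.0000  -0.2619  +1.5476  -0.6905  +0.0238]
  T[4,:] = [+0.0000  +0.3115  -0.0377  -1.0992  +0.2937]
|roots of det(T-λI)|: 1.6278, 1.2810, 0.3539, 0.1936, 0.0000.
spectral radius ρ = 1.6278; 1.6278 > 1 ⇒ diverges.

no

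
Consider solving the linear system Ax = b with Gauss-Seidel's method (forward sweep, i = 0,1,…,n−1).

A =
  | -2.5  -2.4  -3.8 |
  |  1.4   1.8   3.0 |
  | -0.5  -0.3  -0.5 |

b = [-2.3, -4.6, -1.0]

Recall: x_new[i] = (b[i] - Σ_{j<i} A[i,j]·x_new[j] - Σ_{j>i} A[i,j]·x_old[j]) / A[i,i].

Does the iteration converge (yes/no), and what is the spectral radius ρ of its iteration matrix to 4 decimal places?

Diagonal D = diag(-2.5, 1.8, -0.5); L, U strict lower/upper.
Gauss-Seidel: T = -(D+L)⁻¹U, row 0 first, T[0,2] = -(-3.8)/(-2.5) = -1.5200; later rows by forward substitution.
  T[0,:] = [+0.0000, -0.9600, -1.5200]
  T[1,:] = [+0.0000, +0.7467, -0.4844]
  T[2,:] = [+0.0000, +0.5120, +1.8107]
moduli |λ_i(T)| = 1.4657, 1.0916, 0.0000.
ρ = 1.4657; 1.4657 > 1 ⇒ diverges.

no, ρ = 1.4657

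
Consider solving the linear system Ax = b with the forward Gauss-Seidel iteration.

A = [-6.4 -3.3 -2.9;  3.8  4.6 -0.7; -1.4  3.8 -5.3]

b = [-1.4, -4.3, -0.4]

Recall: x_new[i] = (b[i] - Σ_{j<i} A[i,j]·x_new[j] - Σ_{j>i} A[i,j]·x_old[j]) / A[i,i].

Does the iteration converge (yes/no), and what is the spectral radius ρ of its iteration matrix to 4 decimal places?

A = D + L + U where D = diag(-6.4, 4.6, -5.3).
T_GS = -(D+L)⁻¹U: row 0 first, T[0,1] = -(-3.3)/(-6.4) = -0.5156; later rows by forward substitution.
  T[0,:] = [+0.0000  -0.5156  -0.4531]
  T[1,:] = [+0.0000  +0.4260  +0.5265]
  T[2,:] = [+0.0000  +0.4416  +0.4972]
|λ(T)| sorted: 0.9451, 0.0219, 0.0000.
ρ(T) = max|λ| = 0.9451; 0.9451 < 1 ⇒ converges.

yes, ρ = 0.9451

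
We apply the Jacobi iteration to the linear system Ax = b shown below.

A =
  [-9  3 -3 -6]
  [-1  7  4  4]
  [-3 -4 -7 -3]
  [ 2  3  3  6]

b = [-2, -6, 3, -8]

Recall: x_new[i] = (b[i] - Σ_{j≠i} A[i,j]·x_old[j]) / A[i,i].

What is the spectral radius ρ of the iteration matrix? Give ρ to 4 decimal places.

Let D = diag(-9, 7, -7, 6); L, U the strict triangles.
Jacobi T = -D⁻¹(L+U): T[2,3] = -(-3)/(-7) = -0.4286; T[2,2] = 0.
  T[0,:] = [+0.0000  +0.3333  -0.3333  -0.6667]
  T[1,:] = [+0.1429  +0.0000  -0.5714  -0.5714]
  T[2,:] = [-0.4286  -0.5714  +0.0000  -0.4286]
  T[3,:] = [-0.3333  -0.5000  -0.5000  +0.0000]
|λ(T)| sorted: 1.1734, 0.9062, 0.4834, 0.2162.
ρ(T) = max|λ| = 1.1734; 1.1734 > 1: divergent.

1.1734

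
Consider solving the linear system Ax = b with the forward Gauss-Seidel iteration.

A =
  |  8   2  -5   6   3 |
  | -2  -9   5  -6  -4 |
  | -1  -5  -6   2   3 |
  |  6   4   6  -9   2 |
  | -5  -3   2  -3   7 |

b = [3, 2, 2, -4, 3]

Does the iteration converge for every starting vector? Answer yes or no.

no

Split A = D + L + U, D = diag(8, -9, -6, -9, 7).
GS T = -(D+L)⁻¹U: row 0 first, T[0,2] = -(-5)/(8) = +0.6250; later rows by forward substitution.
  T[0,:] = [+0.0000  -0.2500  +0.6250  -0.7500  -0.3750]
  T[1,:] = [+0.0000  +0.0556  +0.4167  -0.5000  -0.3611]
  T[2,:] = [+0.0000  -0.0046  -0.4514  +0.8750  +0.8634]
  T[3,:] = [+0.0000  -0.1451  +0.3009  -0.1389  +0.3873]
  T[4,:] = [+0.0000  -0.2156  +0.8829  -1.0595  -0.5033]
|λ(T)| sorted: 1.3721, 0.2934, 0.1570, 0.1163, 0.0000.
ρ(T) = max|λ| = 1.3721; 1.3721 > 1: divergent.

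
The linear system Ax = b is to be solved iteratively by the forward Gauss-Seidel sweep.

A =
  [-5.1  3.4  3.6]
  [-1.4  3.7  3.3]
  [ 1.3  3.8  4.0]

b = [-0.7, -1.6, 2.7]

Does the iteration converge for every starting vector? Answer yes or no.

Let D = diag(-5.1, 3.7, 4); L, U the strict triangles.
GS T = -(D+L)⁻¹U: row 0 first, T[0,2] = -(3.6)/(-5.1) = +0.7059; later rows by forward substitution.
  T[0,:] = [+0.0000 +0.6667 +0.7059]
  T[1,:] = [+0.0000 +0.2523 -0.6248]
  T[2,:] = [+0.0000 -0.4563 +0.3641]
eigenvalue magnitudes: 0.8451, 0.2287, 0.0000.
ρ(T) = max|λ| = 0.8451; 0.8451 < 1, so it converges for any x₀.

yes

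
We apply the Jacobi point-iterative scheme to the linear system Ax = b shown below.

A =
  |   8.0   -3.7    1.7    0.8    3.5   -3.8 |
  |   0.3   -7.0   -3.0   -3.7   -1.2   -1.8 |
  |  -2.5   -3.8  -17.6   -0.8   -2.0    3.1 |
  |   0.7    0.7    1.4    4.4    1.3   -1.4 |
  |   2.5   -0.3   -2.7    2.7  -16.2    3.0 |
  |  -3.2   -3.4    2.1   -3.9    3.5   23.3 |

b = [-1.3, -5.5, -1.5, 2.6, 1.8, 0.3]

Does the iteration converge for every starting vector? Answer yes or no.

yes

Let D = diag(8, -7, -17.6, 4.4, -16.2, 23.3); L, U the strict triangles.
Jacobi T = -D⁻¹(L+U): T[0,1] = -(-3.7)/(8) = +0.4625; T[0,0] = 0.
  T[0,:] = [+0.0000  +0.4625  -0.2125  -0.1000  -0.4375  +0.4750]
  T[1,:] = [+0.0429  +0.0000  -0.4286  -0.5286  -0.1714  -0.2571]
  T[2,:] = [-0.1420  -0.2159  +0.0000  -0.0455  -0.1136  +0.1761]
  T[3,:] = [-0.1591  -0.1591  -0.3182  +0.0000  -0.2955  +0.3182]
  T[4,:] = [+0.1543  -0.0185  -0.1667  +0.1667  +0.0000  +0.1852]
  T[5,:] = [+0.1373  +0.1459  -0.0901  +0.1674  -0.1502  +0.0000]
moduli |λ_i(T)| = 0.5763, 0.4091, 0.3980, 0.3980, 0.2994, 0.1377.
ρ = 0.5763; 0.5763 < 1, so it converges for any x₀.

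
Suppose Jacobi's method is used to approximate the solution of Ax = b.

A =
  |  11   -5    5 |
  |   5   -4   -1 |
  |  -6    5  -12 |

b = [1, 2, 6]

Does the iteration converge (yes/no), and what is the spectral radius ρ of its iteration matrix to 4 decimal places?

A = D + L + U where D = diag(11, -4, -12).
Jacobi: T = -D⁻¹(L+U), T[2,1] = -(5)/(-12) = +0.4167; T[2,2] = 0.
  T[0,:] = [+0.0000  +0.4545  -0.4545]
  T[1,:] = [+1.2500  +0.0000  -0.2500]
  T[2,:] = [-0.5000  +0.4167  +0.0000]
moduli |λ_i(T)| = 0.9396, 0.6407, 0.2989.
spectral radius ρ = 0.9396; 0.9396 < 1: convergent.

yes, ρ = 0.9396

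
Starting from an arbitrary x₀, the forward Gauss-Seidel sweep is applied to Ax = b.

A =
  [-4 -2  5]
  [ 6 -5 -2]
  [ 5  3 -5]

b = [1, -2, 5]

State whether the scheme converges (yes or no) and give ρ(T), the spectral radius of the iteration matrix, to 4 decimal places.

Write A = D+L+U with D = diag(-4, -5, -5).
Gauss-Seidel: T = -(D+L)⁻¹U, row 0 first, T[0,2] = -(5)/(-4) = +1.2500; later rows by forward substitution.
  T[0,:] = [+0.0000 -0.5000 +1.2500]
  T[1,:] = [+0.0000 -0.6000 +1.1000]
  T[2,:] = [+0.0000 -0.8600 +1.9100]
|λ(T)| sorted: 1.4481, 0.1381, 0.0000.
ρ = 1.4481; 1.4481 > 1: divergent.

no, ρ = 1.4481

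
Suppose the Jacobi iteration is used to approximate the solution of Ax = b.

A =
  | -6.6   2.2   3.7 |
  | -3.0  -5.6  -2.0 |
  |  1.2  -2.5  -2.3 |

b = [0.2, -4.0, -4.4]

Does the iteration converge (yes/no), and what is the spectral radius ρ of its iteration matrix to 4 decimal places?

Diagonal D = diag(-6.6, -5.6, -2.3); L, U strict lower/upper.
Jacobi: T = -D⁻¹(L+U), T[1,2] = -(-2)/(-5.6) = -0.3571; T[1,1] = 0.
  T[0,:] = [+0.0000  +0.3333  +0.5606]
  T[1,:] = [-0.5357  +0.0000  -0.3571]
  T[2,:] = [+0.5217  -1.0870  +0.0000]
|λ(T)| sorted: 0.8933, 0.5440, 0.5440.
ρ(T) = max|λ| = 0.8933; 0.8933 < 1: convergent.

yes, ρ = 0.8933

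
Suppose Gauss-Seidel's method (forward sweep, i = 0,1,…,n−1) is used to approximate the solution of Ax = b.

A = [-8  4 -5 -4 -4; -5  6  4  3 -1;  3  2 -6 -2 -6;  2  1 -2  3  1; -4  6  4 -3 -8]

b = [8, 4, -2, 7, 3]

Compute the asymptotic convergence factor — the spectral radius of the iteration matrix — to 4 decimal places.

1.6523

Let D = diag(-8, 6, -6, 3, -8); L, U the strict triangles.
Gauss-Seidel: T = -(D+L)⁻¹U, row 0 first, T[0,1] = -(4)/(-8) = +0.5000; later rows by forward substitution.
  T[0,:] = [+0.0000  +0.5000  -0.6250  -0.5000  -0.5000]
  T[1,:] = [+0.0000  +0.4167  -1.1875  -0.9167  -0.2500]
  T[2,:] = [+0.0000  +0.3889  -0.7083  -0.8889  -1.3333]
  T[3,:] = [+0.0000  -0.2130  +0.3403  +0.0463  -0.8056]
  T[4,:] = [+0.0000  +0.3368  -1.0599  -0.8993  -0.3021]
|eigenvalues of T|: 1.6523, 1.0102, 0.1053, 0.1053, 0.0000.
spectral radius ρ = 1.6523; 1.6523 > 1 ⇒ diverges.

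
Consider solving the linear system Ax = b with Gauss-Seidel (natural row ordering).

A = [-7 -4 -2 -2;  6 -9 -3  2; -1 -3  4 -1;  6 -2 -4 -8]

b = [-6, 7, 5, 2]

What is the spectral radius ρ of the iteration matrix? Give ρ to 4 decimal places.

A = D + L + U where D = diag(-7, -9, 4, -8).
Gauss-Seidel: T = -(D+L)⁻¹U, row 0 first, T[0,1] = -(-4)/(-7) = -0.5714; later rows by forward substitution.
  T[0,:] = [+0.0000  -0.5714  -0.2857  -0.2857]
  T[1,:] = [+0.0000  -0.3810  -0.5238  +0.0317]
  T[2,:] = [+0.0000  -0.4286  -0.4643  +0.2024]
  T[3,:] = [+0.0000  -0.1190  +0.1488  -0.3234]
moduli |λ_i(T)| = 0.9046, 0.3706, 0.1065, 0.0000.
ρ = 0.9046; 0.9046 < 1 ⇒ converges.

0.9046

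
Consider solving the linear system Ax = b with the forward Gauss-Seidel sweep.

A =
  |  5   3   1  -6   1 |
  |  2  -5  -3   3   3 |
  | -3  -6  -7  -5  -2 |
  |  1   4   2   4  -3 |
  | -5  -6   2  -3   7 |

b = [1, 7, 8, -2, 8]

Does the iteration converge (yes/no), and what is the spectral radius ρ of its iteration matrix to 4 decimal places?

no, ρ = 1.3454

Let D = diag(5, -5, -7, 4, 7); L, U the strict triangles.
T_GS = -(D+L)⁻¹U: row 0 first, T[0,2] = -(1)/(5) = -0.2000; later rows by forward substitution.
  T[0,:] = [+0.0000  -0.6000  -0.2000  +1.2000  -0.2000]
  T[1,:] = [+0.0000  -0.2400  -0.6800  +1.0800  +0.5200]
  T[2,:] = [+0.0000  +0.4629  +0.6686  -2.1543  -0.6457]
  T[3,:] = [+0.0000  +0.1586  +0.3957  -0.3029  +0.6029]
  T[4,:] = [+0.0000  -0.6986  -0.7471  +2.2686  +0.7457]
|λ(T)| sorted: 1.3454, 0.5210, 0.5210, 0.3773, 0.0000.
ρ = 1.3454; 1.3454 > 1, so it fails to converge.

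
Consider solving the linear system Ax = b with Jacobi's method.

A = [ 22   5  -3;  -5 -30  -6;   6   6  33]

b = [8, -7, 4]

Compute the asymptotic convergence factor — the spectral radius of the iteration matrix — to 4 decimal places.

Write A = D+L+U with D = diag(22, -30, 33).
T_J = -D⁻¹(L+U): T[0,1] = -(5)/(22) = -0.2273; T[0,0] = 0.
  T[0,:] = [+0.0000  -0.2273  +0.1364]
  T[1,:] = [-0.1667  +0.0000  -0.2000]
  T[2,:] = [-0.1818  -0.1818  +0.0000]
eigenvalue magnitudes: 0.2561, 0.1442, 0.1119.
ρ = 0.2561; 0.2561 < 1: convergent.

0.2561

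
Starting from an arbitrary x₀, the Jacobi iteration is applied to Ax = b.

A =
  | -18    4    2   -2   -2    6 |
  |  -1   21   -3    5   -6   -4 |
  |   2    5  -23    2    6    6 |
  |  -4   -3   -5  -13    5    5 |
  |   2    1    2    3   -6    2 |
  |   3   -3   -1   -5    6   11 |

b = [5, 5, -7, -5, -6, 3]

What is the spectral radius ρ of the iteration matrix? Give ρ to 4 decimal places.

0.8531

Write A = D+L+U with D = diag(-18, 21, -23, -13, -6, 11).
T_J = -D⁻¹(L+U): T[5,3] = -(-5)/(11) = +0.4545; T[5,5] = 0.
  T[0,:] = [+0.0000, +0.2222, +0.1111, -0.1111, -0.1111, +0.3333]
  T[1,:] = [+0.0476, +0.0000, +0.1429, -0.2381, +0.2857, +0.1905]
  T[2,:] = [+0.0870, +0.2174, +0.0000, +0.0870, +0.2609, +0.2609]
  T[3,:] = [-0.3077, -0.2308, -0.3846, +0.0000, +0.3846, +0.3846]
  T[4,:] = [+0.3333, +0.1667, +0.3333, +0.5000, +0.0000, +0.3333]
  T[5,:] = [-0.2727, +0.2727, +0.0909, +0.4545, -0.5455, +0.0000]
|eigenvalues of T|: 0.8531, 0.4817, 0.4817, 0.3976, 0.3976, 0.2147.
ρ(T) = max|λ| = 0.8531; 0.8531 < 1 ⇒ converges.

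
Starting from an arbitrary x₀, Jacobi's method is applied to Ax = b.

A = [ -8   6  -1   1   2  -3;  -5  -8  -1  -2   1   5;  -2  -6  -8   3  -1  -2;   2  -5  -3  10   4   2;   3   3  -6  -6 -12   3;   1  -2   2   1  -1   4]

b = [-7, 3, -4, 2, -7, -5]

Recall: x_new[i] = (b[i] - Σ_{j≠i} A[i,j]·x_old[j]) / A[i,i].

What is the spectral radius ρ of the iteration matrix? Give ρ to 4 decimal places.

1.1818

Diagonal D = diag(-8, -8, -8, 10, -12, 4); L, U strict lower/upper.
Jacobi T = -D⁻¹(L+U): T[1,3] = -(-2)/(-8) = -0.2500; T[1,1] = 0.
  T[0,:] = [+0.0000, +0.7500, -0.1250, +0.1250, +0.2500, -0.3750]
  T[1,:] = [-0.6250, +0.0000, -0.1250, -0.2500, +0.1250, +0.6250]
  T[2,:] = [-0.2500, -0.7500, +0.0000, +0.3750, -0.1250, -0.2500]
  T[3,:] = [-0.2000, +0.5000, +0.3000, +0.0000, -0.4000, -0.2000]
  T[4,:] = [+0.2500, +0.2500, -0.5000, -0.5000, +0.0000, +0.2500]
  T[5,:] = [-0.2500, +0.5000, -0.5000, -0.2500, +0.2500, +0.0000]
eigenvalue magnitudes: 1.1818, 0.5956, 0.5956, 0.5183, 0.5183, 0.1277.
spectral radius ρ = 1.1818; 1.1818 > 1: divergent.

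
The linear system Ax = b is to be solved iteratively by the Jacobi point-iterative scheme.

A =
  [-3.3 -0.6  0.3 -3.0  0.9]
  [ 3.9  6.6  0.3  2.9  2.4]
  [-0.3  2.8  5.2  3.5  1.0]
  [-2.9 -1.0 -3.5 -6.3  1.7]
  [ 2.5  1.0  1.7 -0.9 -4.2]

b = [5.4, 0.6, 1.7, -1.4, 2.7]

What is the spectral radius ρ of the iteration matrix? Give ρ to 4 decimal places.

1.1660

Diagonal D = diag(-3.3, 6.6, 5.2, -6.3, -4.2); L, U strict lower/upper.
Jacobi T = -D⁻¹(L+U): T[3,1] = -(-1)/(-6.3) = -0.1587; T[3,3] = 0.
  T[0,:] = [+0.0000  -0.1818  +0.0909  -0.9091  +0.2727]
  T[1,:] = [-0.5909  +0.0000  -0.0455  -0.4394  -0.3636]
  T[2,:] = [+0.0577  -0.5385  +0.0000  -0.6731  -0.1923]
  T[3,:] = [-0.4603  -0.1587  -0.5556  +0.0000  +0.2698]
  T[4,:] = [+0.5952  +0.2381  +0.4048  -0.2143  +0.0000]
eigenvalue magnitudes: 1.1660, 0.9287, 0.5177, 0.5177, 0.1682.
spectral radius ρ = 1.1660; 1.1660 > 1, so it fails to converge.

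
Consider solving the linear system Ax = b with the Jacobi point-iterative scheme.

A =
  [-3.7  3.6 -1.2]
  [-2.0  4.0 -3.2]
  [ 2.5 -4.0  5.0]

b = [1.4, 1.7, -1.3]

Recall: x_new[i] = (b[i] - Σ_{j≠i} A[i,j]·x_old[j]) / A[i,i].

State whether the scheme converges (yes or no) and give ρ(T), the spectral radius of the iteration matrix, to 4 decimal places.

Write A = D+L+U with D = diag(-3.7, 4, 5).
Jacobi: T = -D⁻¹(L+U), T[0,2] = -(-1.2)/(-3.7) = -0.3243; T[0,0] = 0.
  T[0,:] = [+0.0000 +0.9730 -0.3243]
  T[1,:] = [+0.5000 +0.0000 +0.8000]
  T[2,:] = [-0.5000 +0.8000 +0.0000]
|λ(T)| sorted: 1.2992, 0.8000, 0.4992.
ρ(T) = max|λ| = 1.2992; 1.2992 > 1 ⇒ diverges.

no, ρ = 1.2992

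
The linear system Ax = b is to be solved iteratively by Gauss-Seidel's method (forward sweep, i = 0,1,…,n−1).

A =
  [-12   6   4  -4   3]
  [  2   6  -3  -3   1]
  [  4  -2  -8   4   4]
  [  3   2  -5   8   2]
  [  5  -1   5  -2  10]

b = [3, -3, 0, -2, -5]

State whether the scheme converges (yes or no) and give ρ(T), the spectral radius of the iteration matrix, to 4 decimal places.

Write A = D+L+U with D = diag(-12, 6, -8, 8, 10).
GS T = -(D+L)⁻¹U: row 0 first, T[0,4] = -(3)/(-12) = +0.2500; later rows by forward substitution.
  T[0,:] = [+0.0000, +0.5000, +0.3333, -0.3333, +0.2500]
  T[1,:] = [+0.0000, -0.1667, +0.3889, +0.6111, -0.2500]
  T[2,:] = [+0.0000, +0.2917, +0.0694, +0.1806, +0.6875]
  T[3,:] = [+0.0000, +0.0365, -0.1788, +0.0851, +0.1484]
  T[4,:] = [+0.0000, -0.4052, -0.1983, +0.1545, -0.4641]
eigenvalue magnitudes: 0.8567, 0.4398, 0.4398, 0.0943, 0.0000.
ρ = 0.8567; 0.8567 < 1 ⇒ converges.

yes, ρ = 0.8567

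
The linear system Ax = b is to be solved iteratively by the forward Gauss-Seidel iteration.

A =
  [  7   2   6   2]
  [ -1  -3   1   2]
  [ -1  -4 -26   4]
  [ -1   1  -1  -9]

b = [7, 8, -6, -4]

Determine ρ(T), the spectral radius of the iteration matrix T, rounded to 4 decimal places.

0.2986

Let D = diag(7, -3, -26, -9); L, U the strict triangles.
GS T = -(D+L)⁻¹U: row 0 first, T[0,2] = -(6)/(7) = -0.8571; later rows by forward substitution.
  T[0,:] = [+0.0000, -0.2857, -0.8571, -0.2857]
  T[1,:] = [+0.0000, +0.0952, +0.6190, +0.7619]
  T[2,:] = [+0.0000, -0.0037, -0.0623, +0.0476]
  T[3,:] = [+0.0000, +0.0427, +0.1709, +0.1111]
eigenvalue magnitudes: 0.2986, 0.1001, 0.0545, 0.0000.
ρ = 0.2986; 0.2986 < 1 ⇒ converges.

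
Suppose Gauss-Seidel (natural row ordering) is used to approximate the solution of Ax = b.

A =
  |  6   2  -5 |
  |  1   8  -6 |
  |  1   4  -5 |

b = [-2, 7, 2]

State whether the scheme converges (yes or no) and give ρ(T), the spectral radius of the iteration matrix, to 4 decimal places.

yes, ρ = 0.6478

Diagonal D = diag(6, 8, -5); L, U strict lower/upper.
GS T = -(D+L)⁻¹U: row 0 first, T[0,1] = -(2)/(6) = -0.3333; later rows by forward substitution.
  T[0,:] = [+0.0000, -0.3333, +0.8333]
  T[1,:] = [+0.0000, +0.0417, +0.6458]
  T[2,:] = [+0.0000, -0.0333, +0.6833]
|λ(T)| sorted: 0.6478, 0.0772, 0.0000.
spectral radius ρ = 0.6478; 0.6478 < 1 ⇒ converges.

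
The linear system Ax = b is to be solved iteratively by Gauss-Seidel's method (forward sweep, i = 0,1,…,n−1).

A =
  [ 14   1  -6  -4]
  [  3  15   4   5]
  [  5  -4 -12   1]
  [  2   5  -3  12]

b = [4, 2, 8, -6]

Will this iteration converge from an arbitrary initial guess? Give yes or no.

yes

Let D = diag(14, 15, -12, 12); L, U the strict triangles.
GS T = -(D+L)⁻¹U: row 0 first, T[0,3] = -(-4)/(14) = +0.2857; later rows by forward substitution.
  T[0,:] = [+0.0000  -0.0714  +0.4286  +0.2857]
  T[1,:] = [+0.0000  +0.0143  -0.3524  -0.3905]
  T[2,:] = [+0.0000  -0.0345  +0.2960  +0.3325]
  T[3,:] = [+0.0000  -0.0027  +0.1494  +0.1982]
|roots of det(T-λI)|: 0.5018, 0.0266, 0.0198, 0.0000.
spectral radius ρ = 0.5018; 0.5018 < 1, so it converges for any x₀.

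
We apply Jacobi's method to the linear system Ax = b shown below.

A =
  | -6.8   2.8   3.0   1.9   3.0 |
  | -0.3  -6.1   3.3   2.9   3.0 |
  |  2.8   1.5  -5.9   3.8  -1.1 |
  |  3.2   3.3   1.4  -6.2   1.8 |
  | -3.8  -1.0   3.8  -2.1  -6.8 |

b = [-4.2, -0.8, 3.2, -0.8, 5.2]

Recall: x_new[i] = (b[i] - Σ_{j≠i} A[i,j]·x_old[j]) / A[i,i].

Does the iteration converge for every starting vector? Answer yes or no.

Diagonal D = diag(-6.8, -6.1, -5.9, -6.2, -6.8); L, U strict lower/upper.
Jacobi T = -D⁻¹(L+U): T[2,3] = -(3.8)/(-5.9) = +0.6441; T[2,2] = 0.
  T[0,:] = [+0.0000  +0.4118  +0.4412  +0.2794  +0.4412]
  T[1,:] = [-0.0492  +0.0000  +0.5410  +0.4754  +0.4918]
  T[2,:] = [+0.4746  +0.2542  +0.0000  +0.6441  -0.1864]
  T[3,:] = [+0.5161  +0.5323  +0.2258  +0.0000  +0.2903]
  T[4,:] = [-0.5588  -0.1471  +0.5588  -0.3088  +0.0000]
|λ(T)| sorted: 1.1260, 0.7125, 0.7125, 0.4871, 0.2207.
ρ = 1.1260; 1.1260 > 1: divergent.

no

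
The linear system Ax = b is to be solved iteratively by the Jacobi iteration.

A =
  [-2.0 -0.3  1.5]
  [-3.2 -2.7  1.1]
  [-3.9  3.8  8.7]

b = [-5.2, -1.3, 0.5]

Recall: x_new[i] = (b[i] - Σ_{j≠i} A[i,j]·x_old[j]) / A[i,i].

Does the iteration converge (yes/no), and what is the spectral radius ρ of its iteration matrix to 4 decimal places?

yes, ρ = 0.8673

Let D = diag(-2, -2.7, 8.7); L, U the strict triangles.
Jacobi: T = -D⁻¹(L+U), T[2,0] = -(-3.9)/(8.7) = +0.4483; T[2,2] = 0.
  T[0,:] = [+0.0000, -0.1500, +0.7500]
  T[1,:] = [-1.1852, +0.0000, +0.4074]
  T[2,:] = [+0.4483, -0.4368, +0.0000]
|λ(T)| sorted: 0.8673, 0.6451, 0.6451.
ρ = 0.8673; 0.8673 < 1 ⇒ converges.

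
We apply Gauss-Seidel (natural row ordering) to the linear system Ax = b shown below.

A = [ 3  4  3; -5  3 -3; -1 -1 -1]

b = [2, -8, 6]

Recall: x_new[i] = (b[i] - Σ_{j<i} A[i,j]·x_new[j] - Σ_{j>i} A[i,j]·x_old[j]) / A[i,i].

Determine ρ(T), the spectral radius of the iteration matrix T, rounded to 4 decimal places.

1.4654

Write A = D+L+U with D = diag(3, 3, -1).
Gauss-Seidel: T = -(D+L)⁻¹U, row 0 first, T[0,1] = -(4)/(3) = -1.3333; later rows by forward substitution.
  T[0,:] = [+0.0000 -1.3333 -1.0000]
  T[1,:] = [+0.0000 -2.2222 -0.6667]
  T[2,:] = [+0.0000 +3.5556 +1.6667]
|eigenvalues of T|: 1.4654, 0.9099, 0.0000.
spectral radius ρ = 1.4654; 1.4654 > 1, so it fails to converge.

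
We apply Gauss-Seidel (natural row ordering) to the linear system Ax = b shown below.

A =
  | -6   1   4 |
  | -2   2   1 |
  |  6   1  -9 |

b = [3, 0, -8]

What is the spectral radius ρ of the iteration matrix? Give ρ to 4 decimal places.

Diagonal D = diag(-6, 2, -9); L, U strict lower/upper.
Gauss-Seidel: T = -(D+L)⁻¹U, row 0 first, T[0,1] = -(1)/(-6) = +0.1667; later rows by forward substitution.
  T[0,:] = [+0.0000  +0.1667  +0.6667]
  T[1,:] = [+0.0000  +0.1667  +0.1667]
  T[2,:] = [+0.0000  +0.1296  +0.4630]
|λ(T)| sorted: 0.5235, 0.1061, 0.0000.
ρ(T) = max|λ| = 0.5235; 0.5235 < 1 ⇒ converges.

0.5235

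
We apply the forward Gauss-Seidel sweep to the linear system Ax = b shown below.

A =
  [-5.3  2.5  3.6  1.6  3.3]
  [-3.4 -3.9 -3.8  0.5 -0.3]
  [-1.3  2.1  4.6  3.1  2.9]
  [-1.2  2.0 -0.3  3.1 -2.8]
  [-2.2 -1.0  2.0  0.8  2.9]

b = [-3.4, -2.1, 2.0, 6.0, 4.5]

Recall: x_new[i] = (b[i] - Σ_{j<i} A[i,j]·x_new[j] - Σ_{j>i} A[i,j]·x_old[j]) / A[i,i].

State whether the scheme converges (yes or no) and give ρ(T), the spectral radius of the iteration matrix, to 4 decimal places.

no, ρ = 1.1306

Write A = D+L+U with D = diag(-5.3, -3.9, 4.6, 3.1, 2.9).
GS T = -(D+L)⁻¹U: row 0 first, T[0,2] = -(3.6)/(-5.3) = +0.6792; later rows by forward substitution.
  T[0,:] = [+0.0000, +0.4717, +0.6792, +0.3019, +0.6226]
  T[1,:] = [+0.0000, -0.4112, -1.5665, -0.1350, -0.6197]
  T[2,:] = [+0.0000, +0.3210, +0.9071, -0.5270, -0.1715]
  T[3,:] = [+0.0000, +0.4790, +1.3614, +0.1529, +1.5275]
  T[4,:] = [+0.0000, -0.1375, -1.0260, +0.5037, -0.0444]
|eigenvalues of T|: 1.1306, 0.6871, 0.6871, 0.3976, 0.0000.
ρ = 1.1306; 1.1306 > 1 ⇒ diverges.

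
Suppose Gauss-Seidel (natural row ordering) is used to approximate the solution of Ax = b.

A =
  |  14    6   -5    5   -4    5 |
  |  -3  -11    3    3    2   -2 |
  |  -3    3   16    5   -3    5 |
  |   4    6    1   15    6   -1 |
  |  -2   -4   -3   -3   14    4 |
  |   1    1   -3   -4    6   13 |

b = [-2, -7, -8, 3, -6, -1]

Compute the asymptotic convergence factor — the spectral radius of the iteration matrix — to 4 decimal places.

0.5742

A = D + L + U where D = diag(14, -11, 16, 15, 14, 13).
Gauss-Seidel: T = -(D+L)⁻¹U, row 0 first, T[0,2] = -(-5)/(14) = +0.3571; later rows by forward substitution.
  T[0,:] = [+0.0000 -0.4286 +0.3571 -0.3571 +0.2857 -0.3571]
  T[1,:] = [+0.0000 +0.1169 +0.1753 +0.3701 +0.1039 -0.0844]
  T[2,:] = [+0.0000 -0.1023 +0.0341 -0.4489 +0.2216 -0.3636]
  T[3,:] = [+0.0000 +0.0744 -0.1676 -0.0229 -0.5325 +0.2199]
  T[4,:] = [+0.0000 -0.0338 +0.0725 -0.0464 +0.0039 -0.3917]
  T[5,:] = [+0.0000 +0.0389 -0.1181 -0.0902 -0.1445 +0.1985]
|eigenvalues of T|: 0.5742, 0.3751, 0.1219, 0.1219, 0.1003, 0.0000.
spectral radius ρ = 0.5742; 0.5742 < 1: convergent.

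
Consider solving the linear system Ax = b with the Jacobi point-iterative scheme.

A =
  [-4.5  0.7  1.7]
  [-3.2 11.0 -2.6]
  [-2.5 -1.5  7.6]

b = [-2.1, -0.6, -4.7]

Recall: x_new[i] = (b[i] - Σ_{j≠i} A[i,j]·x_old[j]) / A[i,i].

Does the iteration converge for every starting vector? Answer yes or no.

Let D = diag(-4.5, 11, 7.6); L, U the strict triangles.
T_J = -D⁻¹(L+U): T[0,1] = -(0.7)/(-4.5) = +0.1556; T[0,0] = 0.
  T[0,:] = [+0.0000, +0.1556, +0.3778]
  T[1,:] = [+0.2909, +0.0000, +0.2364]
  T[2,:] = [+0.3289, +0.1974, +0.0000]
moduli |λ_i(T)| = 0.5292, 0.3431, 0.1861.
ρ = 0.5292; 0.5292 < 1 ⇒ converges.

yes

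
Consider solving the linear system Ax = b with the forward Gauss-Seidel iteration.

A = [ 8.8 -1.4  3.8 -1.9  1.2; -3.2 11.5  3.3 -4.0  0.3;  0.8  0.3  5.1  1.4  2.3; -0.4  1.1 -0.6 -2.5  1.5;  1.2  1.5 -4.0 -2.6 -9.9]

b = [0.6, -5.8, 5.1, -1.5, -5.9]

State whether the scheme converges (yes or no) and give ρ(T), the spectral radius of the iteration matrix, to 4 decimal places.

Write A = D+L+U with D = diag(8.8, 11.5, 5.1, -2.5, -9.9).
GS T = -(D+L)⁻¹U: row 0 first, T[0,3] = -(-1.9)/(8.8) = +0.2159; later rows by forward substitution.
  T[0,:] = [+0.0000  +0.1591  -0.4318  +0.2159  -0.1364]
  T[1,:] = [+0.0000  +0.0443  -0.4071  +0.4079  -0.0640]
  T[2,:] = [+0.0000  -0.0276  +0.0917  -0.3324  -0.4258]
  T[3,:] = [+0.0000  +0.0006  -0.1320  +0.2247  +0.6958]
  T[4,:] = [+0.0000  +0.0370  -0.1164  +0.1633  -0.0369]
|eigenvalues of T|: 0.6700, 0.1859, 0.0855, 0.0855, 0.0000.
spectral radius ρ = 0.6700; 0.6700 < 1: convergent.

yes, ρ = 0.6700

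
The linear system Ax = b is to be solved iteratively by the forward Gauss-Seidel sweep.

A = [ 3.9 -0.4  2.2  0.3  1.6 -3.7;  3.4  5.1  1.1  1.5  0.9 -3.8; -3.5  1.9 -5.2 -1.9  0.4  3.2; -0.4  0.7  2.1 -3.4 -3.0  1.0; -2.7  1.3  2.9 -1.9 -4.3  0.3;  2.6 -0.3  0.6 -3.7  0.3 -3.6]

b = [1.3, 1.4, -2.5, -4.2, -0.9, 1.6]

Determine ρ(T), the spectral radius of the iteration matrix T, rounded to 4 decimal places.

1.1817

Write A = D+L+U with D = diag(3.9, 5.1, -5.2, -3.4, -4.3, -3.6).
Gauss-Seidel: T = -(D+L)⁻¹U, row 0 first, T[0,3] = -(0.3)/(3.9) = -0.0769; later rows by forward substitution.
  T[0,:] = [+0.0000, +0.1026, -0.5641, -0.0769, -0.4103, +0.9487]
  T[1,:] = [+0.0000, -0.0684, +0.1604, -0.2428, +0.0970, +0.1126]
  T[2,:] = [+0.0000, -0.0940, +0.4383, -0.4023, +0.3885, +0.0180]
  T[3,:] = [+0.0000, -0.0842, +0.3701, -0.2894, -0.5741, +0.2168]
  T[4,:] = [+0.0000, -0.1113, +0.5348, -0.1686, +0.8027, -0.5756]
  T[5,:] = [+0.0000, +0.1414, -0.6835, +0.1811, +0.4174, +0.4080]
moduli |λ_i(T)| = 1.1817, 0.4582, 0.4582, 0.0507, 0.0286, 0.0000.
spectral radius ρ = 1.1817; 1.1817 > 1, so it fails to converge.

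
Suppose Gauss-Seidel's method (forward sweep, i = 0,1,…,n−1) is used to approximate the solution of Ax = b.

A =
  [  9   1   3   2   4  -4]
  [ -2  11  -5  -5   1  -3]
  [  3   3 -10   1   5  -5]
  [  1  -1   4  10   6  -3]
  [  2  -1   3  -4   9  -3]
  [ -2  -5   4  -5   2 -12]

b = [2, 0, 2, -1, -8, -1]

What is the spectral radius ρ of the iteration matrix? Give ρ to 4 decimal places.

A = D + L + U where D = diag(9, 11, -10, 10, 9, -12).
GS T = -(D+L)⁻¹U: row 0 first, T[0,4] = -(4)/(9) = -0.4444; later rows by forward substitution.
  T[0,:] = [+0.0000 -0.1111 -0.3333 -0.2222 -0.4444 +0.4444]
  T[1,:] = [+0.0000 -0.0202 +0.3939 +0.4141 -0.1717 +0.3535]
  T[2,:] = [+0.0000 -0.0394 +0.0182 +0.1576 +0.3152 -0.2606]
  T[3,:] = [+0.0000 +0.0248 +0.0655 +0.0006 -0.6988 +0.3952]
  T[4,:] = [+0.0000 +0.0466 +0.1409 +0.0431 -0.3359 +0.5363]
  T[5,:] = [+0.0000 +0.0112 -0.1063 -0.0761 +0.4858 -0.3835]
|eigenvalues of T|: 0.8905, 0.1842, 0.1842, 0.0747, 0.0747, 0.0000.
spectral radius ρ = 0.8905; 0.8905 < 1: convergent.

0.8905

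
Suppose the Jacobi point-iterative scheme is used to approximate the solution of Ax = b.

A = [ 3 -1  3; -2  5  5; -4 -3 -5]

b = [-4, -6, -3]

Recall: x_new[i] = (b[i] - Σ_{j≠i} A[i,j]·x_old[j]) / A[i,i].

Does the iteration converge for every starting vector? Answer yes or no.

Write A = D+L+U with D = diag(3, 5, -5).
Jacobi T = -D⁻¹(L+U): T[1,2] = -(5)/(5) = -1.0000; T[1,1] = 0.
  T[0,:] = [+0.0000  +0.3333  -1.0000]
  T[1,:] = [+0.4000  +0.0000  -1.0000]
  T[2,:] = [-0.8000  -0.6000  +0.0000]
|roots of det(T-λI)|: 1.3787, 1.0175, 0.3612.
ρ = 1.3787; 1.3787 > 1: divergent.

no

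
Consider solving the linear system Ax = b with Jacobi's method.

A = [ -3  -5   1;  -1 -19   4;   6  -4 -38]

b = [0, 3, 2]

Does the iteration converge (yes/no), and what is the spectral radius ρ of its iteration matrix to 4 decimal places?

yes, ρ = 0.4795

A = D + L + U where D = diag(-3, -19, -38).
T_J = -D⁻¹(L+U): T[0,2] = -(1)/(-3) = +0.3333; T[0,0] = 0.
  T[0,:] = [+0.0000, -1.6667, +0.3333]
  T[1,:] = [-0.0526, +0.0000, +0.2105]
  T[2,:] = [+0.1579, -0.1053, +0.0000]
eigenvalue magnitudes: 0.4795, 0.3342, 0.3342.
spectral radius ρ = 0.4795; 0.4795 < 1, so it converges for any x₀.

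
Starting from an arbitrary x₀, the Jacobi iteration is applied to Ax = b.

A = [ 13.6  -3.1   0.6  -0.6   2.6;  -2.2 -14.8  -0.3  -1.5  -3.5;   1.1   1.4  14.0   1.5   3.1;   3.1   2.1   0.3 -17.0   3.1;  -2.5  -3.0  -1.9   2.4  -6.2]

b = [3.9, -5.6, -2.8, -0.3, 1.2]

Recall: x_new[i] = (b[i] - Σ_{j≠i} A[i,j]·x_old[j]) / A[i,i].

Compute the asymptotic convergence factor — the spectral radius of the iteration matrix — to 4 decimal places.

0.5891

Let D = diag(13.6, -14.8, 14, -17, -6.2); L, U the strict triangles.
Jacobi T = -D⁻¹(L+U): T[3,2] = -(0.3)/(-17) = +0.0176; T[3,3] = 0.
  T[0,:] = [+0.0000, +0.2279, -0.0441, +0.0441, -0.1912]
  T[1,:] = [-0.1486, +0.0000, -0.0203, -0.1014, -0.2365]
  T[2,:] = [-0.0786, -0.1000, +0.0000, -0.1071, -0.2214]
  T[3,:] = [+0.1824, +0.1235, +0.0176, +0.0000, +0.1824]
  T[4,:] = [-0.4032, -0.4839, -0.3065, +0.3871, +0.0000]
|eigenvalues of T|: 0.5891, 0.4955, 0.1200, 0.1200, 0.0589.
ρ = 0.5891; 0.5891 < 1: convergent.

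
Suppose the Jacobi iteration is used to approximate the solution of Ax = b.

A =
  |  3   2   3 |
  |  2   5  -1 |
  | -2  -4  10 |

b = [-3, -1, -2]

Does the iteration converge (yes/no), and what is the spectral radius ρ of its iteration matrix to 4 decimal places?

yes, ρ = 0.6057

Write A = D+L+U with D = diag(3, 5, 10).
Jacobi: T = -D⁻¹(L+U), T[0,1] = -(2)/(3) = -0.6667; T[0,0] = 0.
  T[0,:] = [+0.0000 -0.6667 -1.0000]
  T[1,:] = [-0.4000 +0.0000 +0.2000]
  T[2,:] = [+0.2000 +0.4000 +0.0000]
|eigenvalues of T|: 0.6057, 0.4692, 0.4692.
ρ(T) = max|λ| = 0.6057; 0.6057 < 1: convergent.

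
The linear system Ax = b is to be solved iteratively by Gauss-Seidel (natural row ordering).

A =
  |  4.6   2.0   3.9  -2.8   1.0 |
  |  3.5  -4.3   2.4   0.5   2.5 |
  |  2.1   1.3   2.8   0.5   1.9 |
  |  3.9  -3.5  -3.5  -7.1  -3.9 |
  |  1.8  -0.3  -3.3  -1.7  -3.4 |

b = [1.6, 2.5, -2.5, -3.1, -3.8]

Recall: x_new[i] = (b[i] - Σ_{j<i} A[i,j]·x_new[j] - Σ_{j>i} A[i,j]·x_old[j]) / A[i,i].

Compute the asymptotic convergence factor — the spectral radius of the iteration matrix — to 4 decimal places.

1.3561

A = D + L + U where D = diag(4.6, -4.3, 2.8, -7.1, -3.4).
Gauss-Seidel: T = -(D+L)⁻¹U, row 0 first, T[0,4] = -(1)/(4.6) = -0.2174; later rows by forward substitution.
  T[0,:] = [+0.0000  -0.4348  -0.8478  +0.6087  -0.2174]
  T[1,:] = [+0.0000  -0.3539  -0.1320  +0.6117  +0.4044]
  T[2,:] = [+0.0000  +0.4904  +0.6971  -0.9191  -0.7033]
  T[3,:] = [+0.0000  -0.3061  -0.7443  +0.4859  -0.5214]
  T[4,:] = [+0.0000  -0.5219  -0.7417  +0.9174  +0.7925]
|λ(T)| sorted: 1.3561, 0.4272, 0.1475, 0.1475, 0.0000.
ρ = 1.3561; 1.3561 > 1, so it fails to converge.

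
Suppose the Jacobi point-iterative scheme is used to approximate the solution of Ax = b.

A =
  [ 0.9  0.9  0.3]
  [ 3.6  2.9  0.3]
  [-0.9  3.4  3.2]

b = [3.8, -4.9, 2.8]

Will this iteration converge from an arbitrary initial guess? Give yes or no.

A = D + L + U where D = diag(0.9, 2.9, 3.2).
Jacobi: T = -D⁻¹(L+U), T[2,0] = -(-0.9)/(3.2) = +0.2812; T[2,2] = 0.
  T[0,:] = [+0.0000 -1.0000 -0.3333]
  T[1,:] = [-1.2414 +0.0000 -0.1034]
  T[2,:] = [+0.2812 -1.0625 +0.0000]
|roots of det(T-λI)|: 1.2585, 0.8933, 0.3652.
ρ = 1.2585; 1.2585 > 1, so it fails to converge.

no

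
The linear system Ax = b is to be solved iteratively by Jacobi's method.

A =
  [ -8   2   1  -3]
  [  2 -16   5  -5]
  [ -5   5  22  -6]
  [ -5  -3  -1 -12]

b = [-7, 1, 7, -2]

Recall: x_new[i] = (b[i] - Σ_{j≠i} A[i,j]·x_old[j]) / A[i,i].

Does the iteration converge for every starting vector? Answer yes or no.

yes

A = D + L + U where D = diag(-8, -16, 22, -12).
Jacobi T = -D⁻¹(L+U): T[1,0] = -(2)/(-16) = +0.1250; T[1,1] = 0.
  T[0,:] = [+0.0000, +0.2500, +0.1250, -0.3750]
  T[1,:] = [+0.1250, +0.0000, +0.3125, -0.3125]
  T[2,:] = [+0.2273, -0.2273, +0.0000, +0.2727]
  T[3,:] = [-0.4167, -0.2500, -0.0833, +0.0000]
|eigenvalues of T|: 0.5098, 0.3999, 0.1252, 0.1252.
ρ = 0.5098; 0.5098 < 1: convergent.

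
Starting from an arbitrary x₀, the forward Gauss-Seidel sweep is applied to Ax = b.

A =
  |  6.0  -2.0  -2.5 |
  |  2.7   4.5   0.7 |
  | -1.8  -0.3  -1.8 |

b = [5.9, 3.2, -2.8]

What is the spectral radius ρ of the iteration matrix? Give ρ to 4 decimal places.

Let D = diag(6, 4.5, -1.8); L, U the strict triangles.
T_GS = -(D+L)⁻¹U: row 0 first, T[0,2] = -(-2.5)/(6) = +0.4167; later rows by forward substitution.
  T[0,:] = [+0.0000, +0.3333, +0.4167]
  T[1,:] = [+0.0000, -0.2000, -0.4056]
  T[2,:] = [+0.0000, -0.3000, -0.3491]
eigenvalue magnitudes: 0.6312, 0.0821, 0.0000.
ρ = 0.6312; 0.6312 < 1, so it converges for any x₀.

0.6312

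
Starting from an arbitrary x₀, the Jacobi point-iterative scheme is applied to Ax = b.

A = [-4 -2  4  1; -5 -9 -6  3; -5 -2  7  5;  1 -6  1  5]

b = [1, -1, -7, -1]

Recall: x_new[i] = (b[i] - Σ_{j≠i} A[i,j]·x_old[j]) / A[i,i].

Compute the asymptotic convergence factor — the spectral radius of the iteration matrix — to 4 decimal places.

1.3346

Let D = diag(-4, -9, 7, 5); L, U the strict triangles.
T_J = -D⁻¹(L+U): T[1,3] = -(3)/(-9) = +0.3333; T[1,1] = 0.
  T[0,:] = [+0.0000 -0.5000 +1.0000 +0.2500]
  T[1,:] = [-0.5556 +0.0000 -0.6667 +0.3333]
  T[2,:] = [+0.7143 +0.2857 +0.0000 -0.7143]
  T[3,:] = [-0.2000 +1.2000 -0.2000 +0.0000]
|eigenvalues of T|: 1.3346, 0.7875, 0.4112, 0.1359.
spectral radius ρ = 1.3346; 1.3346 > 1, so it fails to converge.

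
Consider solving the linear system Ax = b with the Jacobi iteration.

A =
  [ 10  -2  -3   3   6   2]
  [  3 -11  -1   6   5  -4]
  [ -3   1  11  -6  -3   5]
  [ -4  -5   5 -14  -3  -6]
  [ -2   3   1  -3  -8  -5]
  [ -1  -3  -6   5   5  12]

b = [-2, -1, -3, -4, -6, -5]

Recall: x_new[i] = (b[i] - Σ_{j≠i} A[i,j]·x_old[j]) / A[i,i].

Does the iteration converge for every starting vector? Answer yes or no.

Split A = D + L + U, D = diag(10, -11, 11, -14, -8, 12).
Jacobi: T = -D⁻¹(L+U), T[2,1] = -(1)/(11) = -0.0909; T[2,2] = 0.
  T[0,:] = [+0.0000, +0.2000, +0.3000, -0.3000, -0.6000, -0.2000]
  T[1,:] = [+0.2727, +0.0000, -0.0909, +0.5455, +0.4545, -0.3636]
  T[2,:] = [+0.2727, -0.0909, +0.0000, +0.5455, +0.2727, -0.4545]
  T[3,:] = [-0.2857, -0.3571, +0.3571, +0.0000, -0.2143, -0.4286]
  T[4,:] = [-0.2500, +0.3750, +0.1250, -0.3750, +0.0000, -0.6250]
  T[5,:] = [+0.0833, +0.2500, +0.5000, -0.4167, -0.4167, +0.0000]
|eigenvalues of T|: 1.2514, 0.6124, 0.6124, 0.5879, 0.0950, 0.0950.
ρ = 1.2514; 1.2514 > 1: divergent.

no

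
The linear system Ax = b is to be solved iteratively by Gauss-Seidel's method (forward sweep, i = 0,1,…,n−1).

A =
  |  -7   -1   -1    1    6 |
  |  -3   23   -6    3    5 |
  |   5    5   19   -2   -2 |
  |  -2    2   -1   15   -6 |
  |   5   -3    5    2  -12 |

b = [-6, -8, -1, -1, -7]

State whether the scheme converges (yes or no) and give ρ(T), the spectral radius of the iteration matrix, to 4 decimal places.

yes, ρ = 0.5811

Split A = D + L + U, D = diag(-7, 23, 19, 15, -12).
T_GS = -(D+L)⁻¹U: row 0 first, T[0,2] = -(-1)/(-7) = -0.1429; later rows by forward substitution.
  T[0,:] = [+0.0000 -0.1429 -0.1429 +0.1429 +0.8571]
  T[1,:] = [+0.0000 -0.0186 +0.2422 -0.1118 -0.1056]
  T[2,:] = [+0.0000 +0.0425 -0.0262 +0.0971 -0.0925]
  T[3,:] = [+0.0000 -0.0137 -0.0531 +0.0404 +0.5222]
  T[4,:] = [+0.0000 -0.0394 -0.1398 +0.1347 +0.4320]
|eigenvalues of T|: 0.5811, 0.1603, 0.0873, 0.0804, 0.0000.
ρ(T) = max|λ| = 0.5811; 0.5811 < 1 ⇒ converges.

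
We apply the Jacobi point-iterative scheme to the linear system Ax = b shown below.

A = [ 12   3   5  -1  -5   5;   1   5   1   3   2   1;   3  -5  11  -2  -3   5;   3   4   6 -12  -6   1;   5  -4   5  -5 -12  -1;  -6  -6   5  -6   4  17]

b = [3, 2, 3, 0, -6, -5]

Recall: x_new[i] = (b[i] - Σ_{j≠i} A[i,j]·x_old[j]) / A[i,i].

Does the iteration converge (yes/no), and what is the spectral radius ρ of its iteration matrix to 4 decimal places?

Split A = D + L + U, D = diag(12, 5, 11, -12, -12, 17).
T_J = -D⁻¹(L+U): T[1,3] = -(3)/(5) = -0.6000; T[1,1] = 0.
  T[0,:] = [+0.0000  -0.2500  -0.4167  +0.0833  +0.4167  -0.4167]
  T[1,:] = [-0.2000  +0.0000  -0.2000  -0.6000  -0.4000  -0.2000]
  T[2,:] = [-0.2727  +0.4545  +0.0000  +0.1818  +0.2727  -0.4545]
  T[3,:] = [+0.2500  +0.3333  +0.5000  +0.0000  -0.5000  +0.0833]
  T[4,:] = [+0.4167  -0.3333  +0.4167  -0.4167  +0.0000  -0.0833]
  T[5,:] = [+0.3529  +0.3529  -0.2941  +0.3529  -0.2353  +0.0000]
eigenvalue magnitudes: 1.1288, 0.6816, 0.5957, 0.5957, 0.3422, 0.3422.
ρ(T) = max|λ| = 1.1288; 1.1288 > 1: divergent.

no, ρ = 1.1288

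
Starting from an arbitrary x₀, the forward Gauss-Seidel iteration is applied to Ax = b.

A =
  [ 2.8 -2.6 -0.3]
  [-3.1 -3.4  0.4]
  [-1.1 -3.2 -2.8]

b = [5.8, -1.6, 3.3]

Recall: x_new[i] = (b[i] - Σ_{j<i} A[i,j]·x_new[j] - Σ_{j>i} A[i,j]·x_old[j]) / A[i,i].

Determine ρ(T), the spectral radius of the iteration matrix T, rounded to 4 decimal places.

A = D + L + U where D = diag(2.8, -3.4, -2.8).
GS T = -(D+L)⁻¹U: row 0 first, T[0,1] = -(-2.6)/(2.8) = +0.9286; later rows by forward substitution.
  T[0,:] = [+0.0000, +0.9286, +0.1071]
  T[1,:] = [+0.0000, -0.8466, +0.0200]
  T[2,:] = [+0.0000, +0.6028, -0.0649]
eigenvalue magnitudes: 0.8617, 0.0498, 0.0000.
ρ(T) = max|λ| = 0.8617; 0.8617 < 1 ⇒ converges.

0.8617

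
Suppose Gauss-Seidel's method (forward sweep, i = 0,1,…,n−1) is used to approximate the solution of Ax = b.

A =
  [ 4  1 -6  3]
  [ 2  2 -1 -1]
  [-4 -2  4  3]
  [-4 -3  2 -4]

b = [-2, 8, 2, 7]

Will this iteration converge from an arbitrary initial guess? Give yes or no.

A = D + L + U where D = diag(4, 2, 4, -4).
Gauss-Seidel: T = -(D+L)⁻¹U, row 0 first, T[0,1] = -(1)/(4) = -0.2500; later rows by forward substitution.
  T[0,:] = [+0.0000  -0.2500  +1.5000  -0.7500]
  T[1,:] = [+0.0000  +0.2500  -1.0000  +1.2500]
  T[2,:] = [+0.0000  -0.1250  +1.0000  -0.8750]
  T[3,:] = [+0.0000  -0.0000  -0.2500  -0.6250]
|eigenvalues of T|: 1.2603, 0.7363, 0.1010, 0.0000.
spectral radius ρ = 1.2603; 1.2603 > 1: divergent.

no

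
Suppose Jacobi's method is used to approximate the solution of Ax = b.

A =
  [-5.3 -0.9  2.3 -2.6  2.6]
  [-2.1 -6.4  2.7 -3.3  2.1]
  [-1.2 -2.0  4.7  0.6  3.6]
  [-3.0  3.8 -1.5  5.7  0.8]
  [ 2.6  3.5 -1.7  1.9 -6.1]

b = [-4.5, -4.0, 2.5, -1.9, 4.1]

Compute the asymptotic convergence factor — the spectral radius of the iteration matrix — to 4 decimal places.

1.2890

Let D = diag(-5.3, -6.4, 4.7, 5.7, -6.1); L, U the strict triangles.
Jacobi: T = -D⁻¹(L+U), T[3,1] = -(3.8)/(5.7) = -0.6667; T[3,3] = 0.
  T[0,:] = [+0.0000  -0.1698  +0.4340  -0.4906  +0.4906]
  T[1,:] = [-0.3281  +0.0000  +0.4219  -0.5156  +0.3281]
  T[2,:] = [+0.2553  +0.4255  +0.0000  -0.1277  -0.7660]
  T[3,:] = [+0.5263  -0.6667  +0.2632  +0.0000  -0.1404]
  T[4,:] = [+0.4262  +0.5738  -0.2787  +0.3115  +0.0000]
|eigenvalues of T|: 1.2890, 0.5345, 0.5345, 0.2705, 0.2705.
ρ(T) = max|λ| = 1.2890; 1.2890 > 1: divergent.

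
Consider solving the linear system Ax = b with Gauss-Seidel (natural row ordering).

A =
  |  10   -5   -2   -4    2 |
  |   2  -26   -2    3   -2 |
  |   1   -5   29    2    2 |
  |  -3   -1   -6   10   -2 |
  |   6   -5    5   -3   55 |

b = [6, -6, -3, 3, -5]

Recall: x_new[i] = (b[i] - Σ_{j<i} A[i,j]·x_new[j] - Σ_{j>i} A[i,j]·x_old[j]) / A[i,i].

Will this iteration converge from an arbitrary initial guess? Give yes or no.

A = D + L + U where D = diag(10, -26, 29, 10, 55).
GS T = -(D+L)⁻¹U: row 0 first, T[0,4] = -(2)/(10) = -0.2000; later rows by forward substitution.
  T[0,:] = [+0.0000, +0.5000, +0.2000, +0.4000, -0.2000]
  T[1,:] = [+0.0000, +0.0385, -0.0615, +0.1462, -0.0923]
  T[2,:] = [+0.0000, -0.0106, -0.0175, -0.0576, -0.0780]
  T[3,:] = [+0.0000, +0.1475, +0.0433, +0.1001, +0.0840]
  T[4,:] = [+0.0000, -0.0420, -0.0235, -0.0197, +0.0251]
eigenvalue magnitudes: 0.2186, 0.0665, 0.0665, 0.0598, 0.0000.
spectral radius ρ = 0.2186; 0.2186 < 1: convergent.

yes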